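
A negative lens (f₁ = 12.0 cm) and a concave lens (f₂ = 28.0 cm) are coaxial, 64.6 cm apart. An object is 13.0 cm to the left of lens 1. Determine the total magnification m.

m = +0.136

f₁ = −12.0 cm (diverging).
Lens 1: 1/d_i1 = 1/(-12.0) − 1/(13.0) = -0.1603, so d_i1 = -6.240 cm; m₁ = −d_i1/d_o1 = +0.4800.
d_o2 = 64.6 − (-6.240) = 70.84 cm.
f₂ = −28.0 cm (diverging).
Lens 2: 1/d_i2 = 1/(-28.0) − 1/(70.84) = -0.04983, so d_i2 = -20.07 cm; m₂ = −d_i2/d_o2 = +0.2833.
m = m₁·m₂ = (+0.4800)(+0.2833) = +0.136.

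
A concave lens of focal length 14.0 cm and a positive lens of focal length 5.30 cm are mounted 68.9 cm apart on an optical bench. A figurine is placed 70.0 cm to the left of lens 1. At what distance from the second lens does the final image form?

5.67 cm

Lens 1 is diverging, so f₁ = −14.0 cm.
Lens 1: 1/d_i1 = 1/f₁ − 1/d_o1 = 1/(-14.0) − 1/(70.0) = -0.08571, so d_i1 = -11.67 cm.
The intermediate image is 11.67 cm to the left of lens 1 (virtual), which is 68.9 − (-11.67) = 80.57 cm to the left of lens 2, so d_o2 = +80.57 cm.
Lens 2: 1/d_i2 = 1/f₂ − 1/d_o2 = 1/(5.30) − 1/(80.57) = 0.1763, so d_i2 = 5.67 cm.
The final image is real, 5.67 cm to the right of lens 2 (overall magnification ≈ -0.012).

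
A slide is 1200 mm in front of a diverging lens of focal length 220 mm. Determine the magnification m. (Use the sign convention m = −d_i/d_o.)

m = +0.155

For a diverging lens, f = -220 mm.
1/d_i = 1/f − 1/d_o = 1/(-220.0) − 1/(1200) = -0.005379, so d_i = -185.9 mm.
m = −d_i/d_o = −(-185.9)/(1200) = +0.155.
The image is virtual, upright and reduced, on the same side as the object.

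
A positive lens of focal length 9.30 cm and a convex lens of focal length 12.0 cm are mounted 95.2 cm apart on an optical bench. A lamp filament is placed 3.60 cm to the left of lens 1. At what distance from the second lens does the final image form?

13.6 cm

Lens 1: 1/d_i1 = 1/f₁ − 1/d_o1 = 1/(9.30) − 1/(3.60) = -0.1703, so d_i1 = -5.874 cm.
The intermediate image is 5.874 cm to the left of lens 1 (virtual), which is 95.2 − (-5.874) = 101.1 cm to the left of lens 2, so d_o2 = +101.1 cm.
Lens 2: 1/d_i2 = 1/f₂ − 1/d_o2 = 1/(12.0) − 1/(101.1) = 0.07344, so d_i2 = 13.6 cm.
The final image is real, 13.6 cm to the right of lens 2 (overall magnification ≈ -0.22).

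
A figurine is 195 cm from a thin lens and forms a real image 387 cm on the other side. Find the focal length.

f = 130 cm (converging)

Real image ⇒ d_i = +387 cm.
1/f = 1/d_o + 1/d_i = 1/(195) + 1/(387) = 0.007712, so f = 130 cm.
Since f is positive, the thin lens is converging.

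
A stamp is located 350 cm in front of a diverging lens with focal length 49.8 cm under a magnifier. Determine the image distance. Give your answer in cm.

For a diverging lens, f = -49.8 cm.
Thin-lens equation: 1/d_i = 1/f − 1/d_o = 1/(-49.80) − 1/(350) = -0.02008 − 0.002857 = -0.02294, so d_i = -43.6 cm.
The image is virtual, upright and reduced, on the same side as the object.

43.6 cm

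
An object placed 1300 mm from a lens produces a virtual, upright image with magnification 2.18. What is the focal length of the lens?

f = 2400 mm (converging)

m = −d_i/d_o ⇒ d_i = −m·d_o = −(+2.18)·(1300) = -2834 mm.
1/f = 1/d_o + 1/d_i = 1/(1300) + 1/(-2834) = 0.0004164, so f = 2400 mm.
Since f is positive, the lens is converging.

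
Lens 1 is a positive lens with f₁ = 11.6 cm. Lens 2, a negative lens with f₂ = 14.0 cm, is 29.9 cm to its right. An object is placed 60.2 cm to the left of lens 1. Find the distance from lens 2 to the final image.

Lens 1: 1/d_i1 = 1/f₁ − 1/d_o1 = 1/(11.6) − 1/(60.2) = 0.06960, so d_i1 = 14.37 cm.
The intermediate image is 14.37 cm to the right of lens 1, which is 29.9 − (14.37) = 15.53 cm to the left of lens 2, so d_o2 = +15.53 cm.
Lens 2 is diverging, so f₂ = −14.0 cm.
Lens 2: 1/d_i2 = 1/f₂ − 1/d_o2 = 1/(-14.0) − 1/(15.53) = -0.1358, so d_i2 = -7.36 cm.
The final image is virtual, 7.36 cm to the left of lens 2 (overall magnification ≈ -0.11).

7.36 cm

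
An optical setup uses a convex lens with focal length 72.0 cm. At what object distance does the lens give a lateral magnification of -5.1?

86.1 cm

m = −d_i/d_o ⇒ d_i = −m·d_o.
1/f = 1/d_o + 1/d_i = 1/d_o − 1/(m·d_o) = (1 − 1/m)/d_o, so d_o = f(1 − 1/m) = (72.00)(1 − 1/(-5.1)) = 86.1 cm.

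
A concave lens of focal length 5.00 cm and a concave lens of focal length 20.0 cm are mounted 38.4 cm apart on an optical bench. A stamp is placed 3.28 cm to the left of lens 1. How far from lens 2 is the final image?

Lens 1 is diverging, so f₁ = −5.00 cm.
Lens 1: 1/d_i1 = 1/f₁ − 1/d_o1 = 1/(-5.00) − 1/(3.28) = -0.5049, so d_i1 = -1.981 cm.
The intermediate image is 1.981 cm to the left of lens 1 (virtual), which is 38.4 − (-1.981) = 40.38 cm to the left of lens 2, so d_o2 = +40.38 cm.
Lens 2 is diverging, so f₂ = −20.0 cm.
Lens 2: 1/d_i2 = 1/f₂ − 1/d_o2 = 1/(-20.0) − 1/(40.38) = -0.07476, so d_i2 = -13.4 cm.
The final image is virtual, 13.4 cm to the left of lens 2 (overall magnification ≈ 0.20).

13.4 cm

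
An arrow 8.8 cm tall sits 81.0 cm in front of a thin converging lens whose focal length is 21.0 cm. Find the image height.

3.08 cm

1/d_i = 1/f − 1/d_o = 1/(21.00) − 1/(81.0) = 0.03527, so d_i = 28.35 cm.
m = −d_i/d_o = -0.3500.
|h_i| = |m|·h_o = 0.3500 × 8.8 = 3.08 cm. The image is real, inverted and reduced, on the far side of the lens.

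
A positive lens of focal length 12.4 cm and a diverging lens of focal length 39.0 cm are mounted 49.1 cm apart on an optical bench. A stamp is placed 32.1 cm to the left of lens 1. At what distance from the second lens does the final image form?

Lens 1: 1/d_i1 = 1/f₁ − 1/d_o1 = 1/(12.4) − 1/(32.1) = 0.04949, so d_i1 = 20.21 cm.
The intermediate image is 20.21 cm to the right of lens 1, which is 49.1 − (20.21) = 28.89 cm to the left of lens 2, so d_o2 = +28.89 cm.
Lens 2 is diverging, so f₂ = −39.0 cm.
Lens 2: 1/d_i2 = 1/f₂ − 1/d_o2 = 1/(-39.0) − 1/(28.89) = -0.06026, so d_i2 = -16.6 cm.
The final image is virtual, 16.6 cm to the left of lens 2 (overall magnification ≈ -0.36).

16.6 cm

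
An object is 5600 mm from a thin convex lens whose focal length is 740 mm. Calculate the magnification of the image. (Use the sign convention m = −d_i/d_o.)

1/d_i = 1/f − 1/d_o = 1/(740.0) − 1/(5600) = 0.001173, so d_i = 852.7 mm.
m = −d_i/d_o = −(852.7)/(5600) = -0.152.
The image is real, inverted and reduced, on the far side of the lens.

m = -0.152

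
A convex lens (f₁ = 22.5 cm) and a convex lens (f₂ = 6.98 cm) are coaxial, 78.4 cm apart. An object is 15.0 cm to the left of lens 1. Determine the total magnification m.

Lens 1: 1/d_i1 = 1/(22.5) − 1/(15.0) = -0.02222, so d_i1 = -45.00 cm; m₁ = −d_i1/d_o1 = +3.000.
d_o2 = 78.4 − (-45.00) = 123.4 cm.
Lens 2: 1/d_i2 = 1/(6.98) − 1/(123.4) = 0.1352, so d_i2 = 7.398 cm; m₂ = −d_i2/d_o2 = -0.05996.
m = m₁·m₂ = (+3.000)(-0.05996) = -0.180.

m = -0.180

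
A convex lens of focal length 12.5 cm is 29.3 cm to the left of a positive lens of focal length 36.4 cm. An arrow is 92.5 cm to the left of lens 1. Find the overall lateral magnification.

m = -0.264

Lens 1: 1/d_i1 = 1/(12.5) − 1/(92.5) = 0.06919, so d_i1 = 14.45 cm; m₁ = −d_i1/d_o1 = -0.1562.
d_o2 = 29.3 − (14.45) = 14.85 cm.
Lens 2: 1/d_i2 = 1/(36.4) − 1/(14.85) = -0.03987, so d_i2 = -25.08 cm; m₂ = −d_i2/d_o2 = +1.689.
m = m₁·m₂ = (-0.1562)(+1.689) = -0.264.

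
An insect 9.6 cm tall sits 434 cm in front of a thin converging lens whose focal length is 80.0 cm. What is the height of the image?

1/d_i = 1/f − 1/d_o = 1/(80.00) − 1/(434) = 0.01020, so d_i = 98.08 cm.
m = −d_i/d_o = -0.2260.
|h_i| = |m|·h_o = 0.2260 × 9.6 = 2.17 cm. The image is real, inverted and reduced, on the far side of the lens.

2.17 cm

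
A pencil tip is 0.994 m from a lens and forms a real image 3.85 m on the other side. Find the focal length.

f = 0.790 m (converging)

Real image ⇒ d_i = +3.85 m.
1/f = 1/d_o + 1/d_i = 1/(0.994) + 1/(3.85) = 1.266, so f = 0.790 m.
Since f is positive, the lens is converging.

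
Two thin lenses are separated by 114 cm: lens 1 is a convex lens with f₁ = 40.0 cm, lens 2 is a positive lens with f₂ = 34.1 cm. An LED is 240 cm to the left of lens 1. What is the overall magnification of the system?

m = +0.214

Lens 1: 1/d_i1 = 1/(40.0) − 1/(240) = 0.02083, so d_i1 = 48.00 cm; m₁ = −d_i1/d_o1 = -0.2000.
d_o2 = 114 − (48.00) = 66.00 cm.
Lens 2: 1/d_i2 = 1/(34.1) − 1/(66.00) = 0.01417, so d_i2 = 70.55 cm; m₂ = −d_i2/d_o2 = -1.069.
m = m₁·m₂ = (-0.2000)(-1.069) = +0.214.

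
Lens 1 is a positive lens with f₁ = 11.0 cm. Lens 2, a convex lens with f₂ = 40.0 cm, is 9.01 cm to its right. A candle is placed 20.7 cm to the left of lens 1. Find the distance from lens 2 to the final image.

Lens 1: 1/d_i1 = 1/f₁ − 1/d_o1 = 1/(11.0) − 1/(20.7) = 0.04260, so d_i1 = 23.47 cm.
The intermediate image is 23.47 cm to the right of lens 1, which lies 14.46 cm to the right of lens 2 — a virtual object — so d_o2 = −14.46 cm.
Lens 2: 1/d_i2 = 1/f₂ − 1/d_o2 = 1/(40.0) − 1/(-14.46) = 0.09416, so d_i2 = 10.6 cm.
The final image is real, 10.6 cm to the right of lens 2 (overall magnification ≈ -0.83).

10.6 cm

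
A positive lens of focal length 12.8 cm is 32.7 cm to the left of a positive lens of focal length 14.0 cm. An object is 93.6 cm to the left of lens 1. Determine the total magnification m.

Lens 1: 1/d_i1 = 1/(12.8) − 1/(93.6) = 0.06744, so d_i1 = 14.83 cm; m₁ = −d_i1/d_o1 = -0.1584.
d_o2 = 32.7 − (14.83) = 17.87 cm.
Lens 2: 1/d_i2 = 1/(14.0) − 1/(17.87) = 0.01547, so d_i2 = 64.65 cm; m₂ = −d_i2/d_o2 = -3.618.
m = m₁·m₂ = (-0.1584)(-3.618) = +0.573.

m = +0.573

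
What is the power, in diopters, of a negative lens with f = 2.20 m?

P = -0.455 D

For a negative lens, f = −2.20 m.
P = 1/f = 1/(-2.20 m) = -0.455 D.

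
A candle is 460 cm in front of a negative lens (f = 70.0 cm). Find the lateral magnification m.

For a negative lens, f = -70.0 cm.
1/d_i = 1/f − 1/d_o = 1/(-70.00) − 1/(460) = -0.01646, so d_i = -60.75 cm.
m = −d_i/d_o = −(-60.75)/(460) = +0.132.
The image is virtual, upright and reduced, on the same side as the object.

m = +0.132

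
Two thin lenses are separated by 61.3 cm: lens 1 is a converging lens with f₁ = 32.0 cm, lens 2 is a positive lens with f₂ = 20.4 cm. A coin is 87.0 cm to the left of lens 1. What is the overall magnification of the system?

Lens 1: 1/d_i1 = 1/(32.0) − 1/(87.0) = 0.01976, so d_i1 = 50.62 cm; m₁ = −d_i1/d_o1 = -0.5818.
d_o2 = 61.3 − (50.62) = 10.68 cm.
Lens 2: 1/d_i2 = 1/(20.4) − 1/(10.68) = -0.04461, so d_i2 = -22.41 cm; m₂ = −d_i2/d_o2 = +2.099.
m = m₁·m₂ = (-0.5818)(+2.099) = -1.22.

m = -1.22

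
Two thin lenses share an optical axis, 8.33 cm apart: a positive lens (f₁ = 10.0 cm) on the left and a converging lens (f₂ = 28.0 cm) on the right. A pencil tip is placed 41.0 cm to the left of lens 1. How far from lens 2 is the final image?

Lens 1: 1/d_i1 = 1/f₁ − 1/d_o1 = 1/(10.0) − 1/(41.0) = 0.07561, so d_i1 = 13.23 cm.
The intermediate image is 13.23 cm to the right of lens 1, which lies 4.900 cm to the right of lens 2 — a virtual object — so d_o2 = −4.900 cm.
Lens 2: 1/d_i2 = 1/f₂ − 1/d_o2 = 1/(28.0) − 1/(-4.900) = 0.2398, so d_i2 = 4.17 cm.
The final image is real, 4.17 cm to the right of lens 2 (overall magnification ≈ -0.27).

4.17 cm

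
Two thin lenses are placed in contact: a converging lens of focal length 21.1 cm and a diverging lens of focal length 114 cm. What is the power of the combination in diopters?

P₁ = 1/f₁ = 1/(0.211 m) = +4.739 D; P₂ = 1/f₂ = 1/(-1.14 m) = -0.8772 D.
For thin lenses in contact, P = P₁ + P₂ = (+4.739) + (-0.8772) = +3.86 D.

P = +3.86 D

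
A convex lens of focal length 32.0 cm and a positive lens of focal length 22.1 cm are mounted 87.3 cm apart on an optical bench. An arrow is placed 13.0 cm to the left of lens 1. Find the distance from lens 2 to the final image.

27.7 cm

Lens 1: 1/d_i1 = 1/f₁ − 1/d_o1 = 1/(32.0) − 1/(13.0) = -0.04567, so d_i1 = -21.89 cm.
The intermediate image is 21.89 cm to the left of lens 1 (virtual), which is 87.3 − (-21.89) = 109.2 cm to the left of lens 2, so d_o2 = +109.2 cm.
Lens 2: 1/d_i2 = 1/f₂ − 1/d_o2 = 1/(22.1) − 1/(109.2) = 0.03609, so d_i2 = 27.7 cm.
The final image is real, 27.7 cm to the right of lens 2 (overall magnification ≈ -0.43).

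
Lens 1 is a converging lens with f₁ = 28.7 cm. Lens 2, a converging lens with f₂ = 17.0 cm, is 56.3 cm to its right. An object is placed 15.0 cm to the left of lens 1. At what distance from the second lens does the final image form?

Lens 1: 1/d_i1 = 1/f₁ − 1/d_o1 = 1/(28.7) − 1/(15.0) = -0.03182, so d_i1 = -31.42 cm.
The intermediate image is 31.42 cm to the left of lens 1 (virtual), which is 56.3 − (-31.42) = 87.72 cm to the left of lens 2, so d_o2 = +87.72 cm.
Lens 2: 1/d_i2 = 1/f₂ − 1/d_o2 = 1/(17.0) − 1/(87.72) = 0.04742, so d_i2 = 21.1 cm.
The final image is real, 21.1 cm to the right of lens 2 (overall magnification ≈ -0.50).

21.1 cm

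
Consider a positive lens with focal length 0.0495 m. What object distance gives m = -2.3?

m = −d_i/d_o ⇒ d_i = −m·d_o.
1/f = 1/d_o + 1/d_i = 1/d_o − 1/(m·d_o) = (1 − 1/m)/d_o, so d_o = f(1 − 1/m) = (0.04950)(1 − 1/(-2.3)) = 0.0710 m.

0.0710 m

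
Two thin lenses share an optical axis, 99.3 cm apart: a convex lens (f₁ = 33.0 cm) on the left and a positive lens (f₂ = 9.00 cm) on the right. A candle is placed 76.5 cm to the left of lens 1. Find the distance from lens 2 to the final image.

Lens 1: 1/d_i1 = 1/f₁ − 1/d_o1 = 1/(33.0) − 1/(76.5) = 0.01723, so d_i1 = 58.03 cm.
The intermediate image is 58.03 cm to the right of lens 1, which is 99.3 − (58.03) = 41.27 cm to the left of lens 2, so d_o2 = +41.27 cm.
Lens 2: 1/d_i2 = 1/f₂ − 1/d_o2 = 1/(9.00) − 1/(41.27) = 0.08688, so d_i2 = 11.5 cm.
The final image is real, 11.5 cm to the right of lens 2 (overall magnification ≈ 0.21).

11.5 cm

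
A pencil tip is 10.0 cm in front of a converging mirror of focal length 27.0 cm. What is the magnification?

1/d_i = 1/f − 1/d_o = 1/(27.00) − 1/(10.0) = -0.06296, so d_i = -15.88 cm.
m = −d_i/d_o = −(-15.88)/(10.0) = +1.59.
The image is virtual, upright and enlarged, behind the mirror.

m = +1.59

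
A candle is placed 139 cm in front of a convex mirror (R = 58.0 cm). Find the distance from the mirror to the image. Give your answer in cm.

f = R/2 = 58.0/2 = 29.00 cm; for a convex mirror, f = -29.00 cm.
Mirror equation: 1/s_i = 1/f − 1/s_o = 1/(-29.00) − 1/(139) = -0.03448 − 0.007194 = -0.04168, so s_i = -24.0 cm.
The image is virtual, upright and reduced, behind the mirror.

24.0 cm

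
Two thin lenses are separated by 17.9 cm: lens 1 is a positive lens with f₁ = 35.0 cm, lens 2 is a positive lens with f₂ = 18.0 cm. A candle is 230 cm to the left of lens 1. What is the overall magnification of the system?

Lens 1: 1/d_i1 = 1/(35.0) − 1/(230) = 0.02422, so d_i1 = 41.28 cm; m₁ = −d_i1/d_o1 = -0.1795.
d_o2 = 17.9 − (41.28) = -23.38 cm (virtual object).
Lens 2: 1/d_i2 = 1/(18.0) − 1/(-23.38) = 0.09833, so d_i2 = 10.17 cm; m₂ = −d_i2/d_o2 = +0.4350.
m = m₁·m₂ = (-0.1795)(+0.4350) = -0.0781.

m = -0.0781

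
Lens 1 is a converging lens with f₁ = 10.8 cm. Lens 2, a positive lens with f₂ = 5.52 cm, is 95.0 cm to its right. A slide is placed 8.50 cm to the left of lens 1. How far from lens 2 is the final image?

Lens 1: 1/d_i1 = 1/f₁ − 1/d_o1 = 1/(10.8) − 1/(8.50) = -0.02505, so d_i1 = -39.91 cm.
The intermediate image is 39.91 cm to the left of lens 1 (virtual), which is 95.0 − (-39.91) = 134.9 cm to the left of lens 2, so d_o2 = +134.9 cm.
Lens 2: 1/d_i2 = 1/f₂ − 1/d_o2 = 1/(5.52) − 1/(134.9) = 0.1737, so d_i2 = 5.76 cm.
The final image is real, 5.76 cm to the right of lens 2 (overall magnification ≈ -0.20).

5.76 cm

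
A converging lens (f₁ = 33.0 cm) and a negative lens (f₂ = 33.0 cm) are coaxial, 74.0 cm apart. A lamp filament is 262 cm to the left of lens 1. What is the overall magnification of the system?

Lens 1: 1/d_i1 = 1/(33.0) − 1/(262) = 0.02649, so d_i1 = 37.76 cm; m₁ = −d_i1/d_o1 = -0.1441.
d_o2 = 74.0 − (37.76) = 36.24 cm.
f₂ = −33.0 cm (diverging).
Lens 2: 1/d_i2 = 1/(-33.0) − 1/(36.24) = -0.05790, so d_i2 = -17.27 cm; m₂ = −d_i2/d_o2 = +0.4766.
m = m₁·m₂ = (-0.1441)(+0.4766) = -0.0687.

m = -0.0687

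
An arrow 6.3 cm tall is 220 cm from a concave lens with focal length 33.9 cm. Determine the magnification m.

For a concave lens, f = -33.9 cm.
1/d_i = 1/f − 1/d_o = 1/(-33.90) − 1/(220) = -0.03404, so d_i = -29.37 cm.
m = −d_i/d_o = −(-29.37)/(220) = +0.134.
The image is virtual, upright and reduced, on the same side as the object.

m = +0.134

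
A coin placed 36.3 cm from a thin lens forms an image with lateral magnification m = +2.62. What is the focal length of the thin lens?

m = −d_i/d_o ⇒ d_i = −m·d_o = −(+2.62)·(36.3) = -95.11 cm.
1/f = 1/d_o + 1/d_i = 1/(36.3) + 1/(-95.11) = 0.01703, so f = 58.7 cm.
Since f is positive, the thin lens is converging.

f = 58.7 cm (converging)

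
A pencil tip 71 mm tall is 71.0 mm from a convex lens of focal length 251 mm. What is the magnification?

m = +1.39

1/d_i = 1/f − 1/d_o = 1/(251.0) − 1/(71.0) = -0.01010, so d_i = -99.01 mm.
m = −d_i/d_o = −(-99.01)/(71.0) = +1.39.
The image is virtual, upright and enlarged, on the same side as the object.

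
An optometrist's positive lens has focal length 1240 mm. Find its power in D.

f = 124 cm = 1.24 m.
P = 1/f = 1/(1.24 m) = +0.806 D.

P = +0.806 D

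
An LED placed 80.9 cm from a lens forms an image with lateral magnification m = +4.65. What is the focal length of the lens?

m = −d_i/d_o ⇒ d_i = −m·d_o = −(+4.65)·(80.9) = -376.2 cm.
1/f = 1/d_o + 1/d_i = 1/(80.9) + 1/(-376.2) = 0.009703, so f = 103 cm.
Since f is positive, the lens is converging.

f = 103 cm (converging)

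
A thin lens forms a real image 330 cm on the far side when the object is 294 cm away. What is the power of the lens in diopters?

P = +0.643 D

d_i = +330 cm.
1/f = 1/d_o + 1/d_i = 1/(294) + 1/(330) = 0.006432 cm⁻¹.
f = 155.5 cm = 1.555 m, so P = 1/f = +0.643 D.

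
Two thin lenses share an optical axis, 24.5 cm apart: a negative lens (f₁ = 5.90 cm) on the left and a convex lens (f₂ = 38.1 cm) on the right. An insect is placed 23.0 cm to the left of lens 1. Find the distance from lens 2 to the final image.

125 cm

Lens 1 is diverging, so f₁ = −5.90 cm.
Lens 1: 1/d_i1 = 1/f₁ − 1/d_o1 = 1/(-5.90) − 1/(23.0) = -0.2130, so d_i1 = -4.696 cm.
The intermediate image is 4.696 cm to the left of lens 1 (virtual), which is 24.5 − (-4.696) = 29.20 cm to the left of lens 2, so d_o2 = +29.20 cm.
Lens 2: 1/d_i2 = 1/f₂ − 1/d_o2 = 1/(38.1) − 1/(29.20) = -0.008000, so d_i2 = -125 cm.
The final image is virtual, 125 cm to the left of lens 2 (overall magnification ≈ 0.87).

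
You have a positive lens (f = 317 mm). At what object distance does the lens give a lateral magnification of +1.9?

150 mm

m = −d_i/d_o ⇒ d_i = −m·d_o.
1/f = 1/d_o + 1/d_i = 1/d_o − 1/(m·d_o) = (1 − 1/m)/d_o, so d_o = f(1 − 1/m) = (317.0)(1 − 1/(+1.9)) = 150 mm.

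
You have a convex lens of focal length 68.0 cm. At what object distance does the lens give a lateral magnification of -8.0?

m = −d_i/d_o ⇒ d_i = −m·d_o.
1/f = 1/d_o + 1/d_i = 1/d_o − 1/(m·d_o) = (1 − 1/m)/d_o, so d_o = f(1 − 1/m) = (68.00)(1 − 1/(-8.0)) = 76.5 cm.

76.5 cm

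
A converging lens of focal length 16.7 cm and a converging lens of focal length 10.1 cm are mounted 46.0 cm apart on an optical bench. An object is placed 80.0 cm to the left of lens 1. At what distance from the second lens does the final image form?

Lens 1: 1/d_i1 = 1/f₁ − 1/d_o1 = 1/(16.7) − 1/(80.0) = 0.04738, so d_i1 = 21.11 cm.
The intermediate image is 21.11 cm to the right of lens 1, which is 46.0 − (21.11) = 24.89 cm to the left of lens 2, so d_o2 = +24.89 cm.
Lens 2: 1/d_i2 = 1/f₂ − 1/d_o2 = 1/(10.1) − 1/(24.89) = 0.05883, so d_i2 = 17.0 cm.
The final image is real, 17.0 cm to the right of lens 2 (overall magnification ≈ 0.18).

17.0 cm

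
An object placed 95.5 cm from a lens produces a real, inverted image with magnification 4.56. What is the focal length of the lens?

f = 78.3 cm (converging)

m = −d_i/d_o ⇒ d_i = −m·d_o = −(-4.56)·(95.5) = 435.5 cm.
1/f = 1/d_o + 1/d_i = 1/(95.5) + 1/(435.5) = 0.01277, so f = 78.3 cm.
Since f is positive, the lens is converging.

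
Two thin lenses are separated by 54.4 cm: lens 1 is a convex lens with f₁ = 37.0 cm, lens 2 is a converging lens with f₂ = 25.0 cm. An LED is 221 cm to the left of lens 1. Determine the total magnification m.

Lens 1: 1/d_i1 = 1/(37.0) − 1/(221) = 0.02250, so d_i1 = 44.44 cm; m₁ = −d_i1/d_o1 = -0.2011.
d_o2 = 54.4 − (44.44) = 9.960 cm.
Lens 2: 1/d_i2 = 1/(25.0) − 1/(9.960) = -0.06040, so d_i2 = -16.56 cm; m₂ = −d_i2/d_o2 = +1.662.
m = m₁·m₂ = (-0.2011)(+1.662) = -0.334.

m = -0.334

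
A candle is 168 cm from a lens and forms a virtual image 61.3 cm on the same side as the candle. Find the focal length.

Virtual image ⇒ d_i = −61.3 cm.
1/f = 1/d_o + 1/d_i = 1/(168) + 1/(-61.3) = -0.01036, so f = -96.5 cm.
Since f is negative, the lens is diverging.

f = -96.5 cm (diverging)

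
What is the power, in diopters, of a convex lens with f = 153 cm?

f = 153 cm = 1.53 m.
P = 1/f = 1/(1.53 m) = +0.654 D.

P = +0.654 D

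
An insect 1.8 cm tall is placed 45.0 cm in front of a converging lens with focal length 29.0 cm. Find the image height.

3.26 cm

1/d_i = 1/f − 1/d_o = 1/(29.00) − 1/(45.0) = 0.01226, so d_i = 81.56 cm.
m = −d_i/d_o = -1.812.
|h_i| = |m|·h_o = 1.812 × 1.8 = 3.26 cm. The image is real, inverted and enlarged, on the far side of the lens.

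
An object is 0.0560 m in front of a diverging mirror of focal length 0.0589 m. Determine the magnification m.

m = +0.513

For a diverging mirror, f = -0.0589 m.
1/d_i = 1/f − 1/d_o = 1/(-0.05890) − 1/(0.0560) = -34.84, so d_i = -0.02871 m.
m = −d_i/d_o = −(-0.02871)/(0.0560) = +0.513.
The image is virtual, upright and reduced, behind the mirror.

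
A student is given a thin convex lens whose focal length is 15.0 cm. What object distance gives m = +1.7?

m = −d_i/d_o ⇒ d_i = −m·d_o.
1/f = 1/d_o + 1/d_i = 1/d_o − 1/(m·d_o) = (1 − 1/m)/d_o, so d_o = f(1 − 1/m) = (15.00)(1 − 1/(+1.7)) = 6.18 cm.

6.18 cm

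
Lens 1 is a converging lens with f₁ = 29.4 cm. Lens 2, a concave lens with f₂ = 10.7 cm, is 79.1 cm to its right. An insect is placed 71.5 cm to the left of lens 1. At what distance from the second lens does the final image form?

7.83 cm

Lens 1: 1/d_i1 = 1/f₁ − 1/d_o1 = 1/(29.4) − 1/(71.5) = 0.02003, so d_i1 = 49.93 cm.
The intermediate image is 49.93 cm to the right of lens 1, which is 79.1 − (49.93) = 29.17 cm to the left of lens 2, so d_o2 = +29.17 cm.
Lens 2 is diverging, so f₂ = −10.7 cm.
Lens 2: 1/d_i2 = 1/f₂ − 1/d_o2 = 1/(-10.7) − 1/(29.17) = -0.1277, so d_i2 = -7.83 cm.
The final image is virtual, 7.83 cm to the left of lens 2 (overall magnification ≈ -0.19).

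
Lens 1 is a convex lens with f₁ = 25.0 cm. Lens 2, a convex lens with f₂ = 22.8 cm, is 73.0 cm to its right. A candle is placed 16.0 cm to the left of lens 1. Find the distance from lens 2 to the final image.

28.3 cm

Lens 1: 1/d_i1 = 1/f₁ − 1/d_o1 = 1/(25.0) − 1/(16.0) = -0.02250, so d_i1 = -44.44 cm.
The intermediate image is 44.44 cm to the left of lens 1 (virtual), which is 73.0 − (-44.44) = 117.4 cm to the left of lens 2, so d_o2 = +117.4 cm.
Lens 2: 1/d_i2 = 1/f₂ − 1/d_o2 = 1/(22.8) − 1/(117.4) = 0.03534, so d_i2 = 28.3 cm.
The final image is real, 28.3 cm to the right of lens 2 (overall magnification ≈ -0.67).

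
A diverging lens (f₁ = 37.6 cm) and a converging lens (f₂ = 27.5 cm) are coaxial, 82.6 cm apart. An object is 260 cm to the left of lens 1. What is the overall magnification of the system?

m = -0.0395

f₁ = −37.6 cm (diverging).
Lens 1: 1/d_i1 = 1/(-37.6) − 1/(260) = -0.03044, so d_i1 = -32.85 cm; m₁ = −d_i1/d_o1 = +0.1263.
d_o2 = 82.6 − (-32.85) = 115.4 cm.
Lens 2: 1/d_i2 = 1/(27.5) − 1/(115.4) = 0.02770, so d_i2 = 36.10 cm; m₂ = −d_i2/d_o2 = -0.3129.
m = m₁·m₂ = (+0.1263)(-0.3129) = -0.0395.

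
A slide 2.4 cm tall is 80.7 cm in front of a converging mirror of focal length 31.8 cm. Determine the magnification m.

1/d_i = 1/f − 1/d_o = 1/(31.80) − 1/(80.7) = 0.01905, so d_i = 52.48 cm.
m = −d_i/d_o = −(52.48)/(80.7) = -0.650.
The image is real, inverted and reduced, in front of the mirror.

m = -0.650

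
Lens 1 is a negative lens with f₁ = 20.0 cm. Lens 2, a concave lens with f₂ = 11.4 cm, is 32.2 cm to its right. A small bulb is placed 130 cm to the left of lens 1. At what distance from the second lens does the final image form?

Lens 1 is diverging, so f₁ = −20.0 cm.
Lens 1: 1/d_i1 = 1/f₁ − 1/d_o1 = 1/(-20.0) − 1/(130) = -0.05769, so d_i1 = -17.33 cm.
The intermediate image is 17.33 cm to the left of lens 1 (virtual), which is 32.2 − (-17.33) = 49.53 cm to the left of lens 2, so d_o2 = +49.53 cm.
Lens 2 is diverging, so f₂ = −11.4 cm.
Lens 2: 1/d_i2 = 1/f₂ − 1/d_o2 = 1/(-11.4) − 1/(49.53) = -0.1079, so d_i2 = -9.27 cm.
The final image is virtual, 9.27 cm to the left of lens 2 (overall magnification ≈ 0.025).

9.27 cm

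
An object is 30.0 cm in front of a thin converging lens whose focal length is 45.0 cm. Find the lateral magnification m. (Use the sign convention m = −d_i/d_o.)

m = +3.00

1/d_i = 1/f − 1/d_o = 1/(45.00) − 1/(30.0) = -0.01111, so d_i = -90.00 cm.
m = −d_i/d_o = −(-90.00)/(30.0) = +3.00.
The image is virtual, upright and enlarged, on the same side as the object.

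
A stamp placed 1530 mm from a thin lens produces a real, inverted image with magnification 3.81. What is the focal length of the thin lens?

m = −d_i/d_o ⇒ d_i = −m·d_o = −(-3.81)·(1530) = 5829 mm.
1/f = 1/d_o + 1/d_i = 1/(1530) + 1/(5829) = 0.0008252, so f = 1210 mm.
Since f is positive, the thin lens is converging.

f = 1210 mm (converging)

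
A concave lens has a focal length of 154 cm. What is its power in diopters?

For a concave lens, f = −154 cm.
f = -154 cm = -1.54 m.
P = 1/f = 1/(-1.54 m) = -0.649 D.

P = -0.649 D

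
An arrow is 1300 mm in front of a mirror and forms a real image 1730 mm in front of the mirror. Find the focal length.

f = 742 mm (concave)

Real image ⇒ d_i = +1730 mm.
1/f = 1/d_o + 1/d_i = 1/(1300) + 1/(1730) = 0.001347, so f = 742 mm.
Since f is positive, the mirror is concave.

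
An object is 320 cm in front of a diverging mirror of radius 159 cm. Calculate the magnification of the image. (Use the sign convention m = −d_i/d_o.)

m = +0.199

f = R/2 = 159/2 = 79.50 cm; for a diverging mirror, f = -79.50 cm.
1/d_i = 1/f − 1/d_o = 1/(-79.50) − 1/(320) = -0.01570, so d_i = -63.68 cm.
m = −d_i/d_o = −(-63.68)/(320) = +0.199.
The image is virtual, upright and reduced, behind the mirror.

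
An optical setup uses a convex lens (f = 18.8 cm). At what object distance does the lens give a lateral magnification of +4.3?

m = −d_i/d_o ⇒ d_i = −m·d_o.
1/f = 1/d_o + 1/d_i = 1/d_o − 1/(m·d_o) = (1 − 1/m)/d_o, so d_o = f(1 − 1/m) = (18.80)(1 − 1/(+4.3)) = 14.4 cm.

14.4 cm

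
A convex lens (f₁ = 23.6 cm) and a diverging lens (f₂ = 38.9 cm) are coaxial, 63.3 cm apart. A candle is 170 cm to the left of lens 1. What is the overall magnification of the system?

Lens 1: 1/d_i1 = 1/(23.6) − 1/(170) = 0.03649, so d_i1 = 27.40 cm; m₁ = −d_i1/d_o1 = -0.1612.
d_o2 = 63.3 − (27.40) = 35.90 cm.
f₂ = −38.9 cm (diverging).
Lens 2: 1/d_i2 = 1/(-38.9) − 1/(35.90) = -0.05356, so d_i2 = -18.67 cm; m₂ = −d_i2/d_o2 = +0.5201.
m = m₁·m₂ = (-0.1612)(+0.5201) = -0.0838.

m = -0.0838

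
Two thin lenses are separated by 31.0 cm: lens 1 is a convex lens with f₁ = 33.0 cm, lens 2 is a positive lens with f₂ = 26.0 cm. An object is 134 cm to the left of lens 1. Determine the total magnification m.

m = -0.219

Lens 1: 1/d_i1 = 1/(33.0) − 1/(134) = 0.02284, so d_i1 = 43.78 cm; m₁ = −d_i1/d_o1 = -0.3267.
d_o2 = 31.0 − (43.78) = -12.78 cm (virtual object).
Lens 2: 1/d_i2 = 1/(26.0) − 1/(-12.78) = 0.1167, so d_i2 = 8.568 cm; m₂ = −d_i2/d_o2 = +0.6704.
m = m₁·m₂ = (-0.3267)(+0.6704) = -0.219.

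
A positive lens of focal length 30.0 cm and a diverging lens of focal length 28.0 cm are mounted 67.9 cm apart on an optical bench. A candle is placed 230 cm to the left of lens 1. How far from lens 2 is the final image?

15.2 cm

Lens 1: 1/d_i1 = 1/f₁ − 1/d_o1 = 1/(30.0) − 1/(230) = 0.02899, so d_i1 = 34.50 cm.
The intermediate image is 34.50 cm to the right of lens 1, which is 67.9 − (34.50) = 33.40 cm to the left of lens 2, so d_o2 = +33.40 cm.
Lens 2 is diverging, so f₂ = −28.0 cm.
Lens 2: 1/d_i2 = 1/f₂ − 1/d_o2 = 1/(-28.0) − 1/(33.40) = -0.06565, so d_i2 = -15.2 cm.
The final image is virtual, 15.2 cm to the left of lens 2 (overall magnification ≈ -0.068).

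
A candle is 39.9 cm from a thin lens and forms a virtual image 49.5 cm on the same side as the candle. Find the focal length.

f = 206 cm (converging)

Virtual image ⇒ d_i = −49.5 cm.
1/f = 1/d_o + 1/d_i = 1/(39.9) + 1/(-49.5) = 0.004861, so f = 206 cm.
Since f is positive, the thin lens is converging.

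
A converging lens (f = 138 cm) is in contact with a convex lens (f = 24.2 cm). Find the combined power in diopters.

P = +4.86 D

P₁ = 1/f₁ = 1/(1.38 m) = +0.7246 D; P₂ = 1/f₂ = 1/(0.242 m) = +4.132 D.
For thin lenses in contact, P = P₁ + P₂ = (+0.7246) + (+4.132) = +4.86 D.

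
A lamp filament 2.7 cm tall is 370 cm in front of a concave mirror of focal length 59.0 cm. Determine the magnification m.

1/d_i = 1/f − 1/d_o = 1/(59.00) − 1/(370) = 0.01425, so d_i = 70.19 cm.
m = −d_i/d_o = −(70.19)/(370) = -0.190.
The image is real, inverted and reduced, in front of the mirror.

m = -0.190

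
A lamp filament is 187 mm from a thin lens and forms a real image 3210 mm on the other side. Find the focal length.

f = 177 mm (converging)

Real image ⇒ d_i = +3210 mm.
1/f = 1/d_o + 1/d_i = 1/(187) + 1/(3210) = 0.005659, so f = 177 mm.
Since f is positive, the thin lens is converging.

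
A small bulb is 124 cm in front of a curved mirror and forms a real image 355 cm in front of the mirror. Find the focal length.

f = 91.9 cm (concave)

Real image ⇒ d_i = +355 cm.
1/f = 1/d_o + 1/d_i = 1/(124) + 1/(355) = 0.01088, so f = 91.9 cm.
Since f is positive, the curved mirror is concave.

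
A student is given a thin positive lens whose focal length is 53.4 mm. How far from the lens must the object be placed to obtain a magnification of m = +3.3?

37.2 mm

m = −d_i/d_o ⇒ d_i = −m·d_o.
1/f = 1/d_o + 1/d_i = 1/d_o − 1/(m·d_o) = (1 − 1/m)/d_o, so d_o = f(1 − 1/m) = (53.40)(1 − 1/(+3.3)) = 37.2 mm.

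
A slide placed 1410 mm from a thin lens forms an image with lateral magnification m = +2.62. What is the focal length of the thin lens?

m = −d_i/d_o ⇒ d_i = −m·d_o = −(+2.62)·(1410) = -3694 mm.
1/f = 1/d_o + 1/d_i = 1/(1410) + 1/(-3694) = 0.0004385, so f = 2280 mm.
Since f is positive, the thin lens is converging.

f = 2280 mm (converging)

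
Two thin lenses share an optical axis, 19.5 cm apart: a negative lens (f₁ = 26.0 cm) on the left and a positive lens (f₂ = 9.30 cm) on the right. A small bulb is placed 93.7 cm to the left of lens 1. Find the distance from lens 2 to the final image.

Lens 1 is diverging, so f₁ = −26.0 cm.
Lens 1: 1/d_i1 = 1/f₁ − 1/d_o1 = 1/(-26.0) − 1/(93.7) = -0.04913, so d_i1 = -20.35 cm.
The intermediate image is 20.35 cm to the left of lens 1 (virtual), which is 19.5 − (-20.35) = 39.85 cm to the left of lens 2, so d_o2 = +39.85 cm.
Lens 2: 1/d_i2 = 1/f₂ − 1/d_o2 = 1/(9.30) − 1/(39.85) = 0.08243, so d_i2 = 12.1 cm.
The final image is real, 12.1 cm to the right of lens 2 (overall magnification ≈ -0.066).

12.1 cm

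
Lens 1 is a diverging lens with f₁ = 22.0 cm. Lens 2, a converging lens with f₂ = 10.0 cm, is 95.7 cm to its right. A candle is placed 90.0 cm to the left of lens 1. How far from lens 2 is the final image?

11.0 cm

Lens 1 is diverging, so f₁ = −22.0 cm.
Lens 1: 1/d_i1 = 1/f₁ − 1/d_o1 = 1/(-22.0) − 1/(90.0) = -0.05657, so d_i1 = -17.68 cm.
The intermediate image is 17.68 cm to the left of lens 1 (virtual), which is 95.7 − (-17.68) = 113.4 cm to the left of lens 2, so d_o2 = +113.4 cm.
Lens 2: 1/d_i2 = 1/f₂ − 1/d_o2 = 1/(10.0) − 1/(113.4) = 0.09118, so d_i2 = 11.0 cm.
The final image is real, 11.0 cm to the right of lens 2 (overall magnification ≈ -0.019).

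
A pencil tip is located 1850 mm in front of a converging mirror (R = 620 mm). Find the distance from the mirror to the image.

372 mm

f = R/2 = 620/2 = 310.0 mm.
Mirror equation: 1/d_i = 1/f − 1/d_o = 1/(310.0) − 1/(1850) = 0.003226 − 0.0005405 = 0.002685, so d_i = 372 mm.
The image is real, inverted and reduced, in front of the mirror.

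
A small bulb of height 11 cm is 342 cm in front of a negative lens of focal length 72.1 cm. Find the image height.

1.92 cm

For a negative lens, f = -72.1 cm.
1/d_i = 1/f − 1/d_o = 1/(-72.10) − 1/(342) = -0.01679, so d_i = -59.55 cm.
m = −d_i/d_o = +0.1741.
|h_i| = |m|·h_o = 0.1741 × 11 = 1.92 cm. The image is virtual, upright and reduced, on the same side as the object.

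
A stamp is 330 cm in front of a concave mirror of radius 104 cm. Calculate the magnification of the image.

m = -0.187

f = R/2 = 104/2 = 52.00 cm.
1/d_i = 1/f − 1/d_o = 1/(52.00) − 1/(330) = 0.01620, so d_i = 61.73 cm.
m = −d_i/d_o = −(61.73)/(330) = -0.187.
The image is real, inverted and reduced, in front of the mirror.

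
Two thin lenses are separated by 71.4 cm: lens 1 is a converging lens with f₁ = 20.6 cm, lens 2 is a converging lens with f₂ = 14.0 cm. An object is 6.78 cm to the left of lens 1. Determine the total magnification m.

Lens 1: 1/d_i1 = 1/(20.6) − 1/(6.78) = -0.09895, so d_i1 = -10.11 cm; m₁ = −d_i1/d_o1 = +1.491.
d_o2 = 71.4 − (-10.11) = 81.51 cm.
Lens 2: 1/d_i2 = 1/(14.0) − 1/(81.51) = 0.05916, so d_i2 = 16.90 cm; m₂ = −d_i2/d_o2 = -0.2074.
m = m₁·m₂ = (+1.491)(-0.2074) = -0.309.

m = -0.309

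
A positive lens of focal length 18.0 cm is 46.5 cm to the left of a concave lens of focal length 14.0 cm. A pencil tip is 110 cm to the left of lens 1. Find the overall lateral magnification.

Lens 1: 1/d_i1 = 1/(18.0) − 1/(110) = 0.04646, so d_i1 = 21.52 cm; m₁ = −d_i1/d_o1 = -0.1956.
d_o2 = 46.5 − (21.52) = 24.98 cm.
f₂ = −14.0 cm (diverging).
Lens 2: 1/d_i2 = 1/(-14.0) − 1/(24.98) = -0.1115, so d_i2 = -8.972 cm; m₂ = −d_i2/d_o2 = +0.3592.
m = m₁·m₂ = (-0.1956)(+0.3592) = -0.0703.

m = -0.0703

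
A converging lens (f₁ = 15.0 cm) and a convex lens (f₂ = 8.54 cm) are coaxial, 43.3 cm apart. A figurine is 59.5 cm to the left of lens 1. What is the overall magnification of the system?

Lens 1: 1/d_i1 = 1/(15.0) − 1/(59.5) = 0.04986, so d_i1 = 20.06 cm; m₁ = −d_i1/d_o1 = -0.3371.
d_o2 = 43.3 − (20.06) = 23.24 cm.
Lens 2: 1/d_i2 = 1/(8.54) − 1/(23.24) = 0.07407, so d_i2 = 13.50 cm; m₂ = −d_i2/d_o2 = -0.5810.
m = m₁·m₂ = (-0.3371)(-0.5810) = +0.196.

m = +0.196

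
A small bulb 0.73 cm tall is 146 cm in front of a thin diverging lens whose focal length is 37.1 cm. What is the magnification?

For a diverging lens, f = -37.1 cm.
1/d_i = 1/f − 1/d_o = 1/(-37.10) − 1/(146) = -0.03380, so d_i = -29.58 cm.
m = −d_i/d_o = −(-29.58)/(146) = +0.203.
The image is virtual, upright and reduced, on the same side as the object.

m = +0.203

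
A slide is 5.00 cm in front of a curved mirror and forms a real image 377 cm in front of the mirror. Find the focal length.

f = 4.93 cm (concave)

Real image ⇒ d_i = +377 cm.
1/f = 1/d_o + 1/d_i = 1/(5.00) + 1/(377) = 0.2027, so f = 4.93 cm.
Since f is positive, the curved mirror is concave.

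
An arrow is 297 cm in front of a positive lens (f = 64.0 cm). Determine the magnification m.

1/d_i = 1/f − 1/d_o = 1/(64.00) − 1/(297) = 0.01226, so d_i = 81.58 cm.
m = −d_i/d_o = −(81.58)/(297) = -0.275.
The image is real, inverted and reduced, on the far side of the lens.

m = -0.275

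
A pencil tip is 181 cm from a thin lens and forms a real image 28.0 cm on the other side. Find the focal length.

Real image ⇒ d_i = +28.0 cm.
1/f = 1/d_o + 1/d_i = 1/(181) + 1/(28.0) = 0.04124, so f = 24.2 cm.
Since f is positive, the thin lens is converging.

f = 24.2 cm (converging)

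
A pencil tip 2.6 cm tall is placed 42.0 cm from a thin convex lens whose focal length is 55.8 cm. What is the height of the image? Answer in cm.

10.5 cm

1/d_i = 1/f − 1/d_o = 1/(55.80) − 1/(42.0) = -0.005888, so d_i = -169.8 cm.
m = −d_i/d_o = +4.043.
|h_i| = |m|·h_o = 4.043 × 2.6 = 10.5 cm. The image is virtual, upright and enlarged, on the same side as the object.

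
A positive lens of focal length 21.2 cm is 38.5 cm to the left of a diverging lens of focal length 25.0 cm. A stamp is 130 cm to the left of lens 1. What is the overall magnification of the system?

m = -0.128

Lens 1: 1/d_i1 = 1/(21.2) − 1/(130) = 0.03948, so d_i1 = 25.33 cm; m₁ = −d_i1/d_o1 = -0.1948.
d_o2 = 38.5 − (25.33) = 13.17 cm.
f₂ = −25.0 cm (diverging).
Lens 2: 1/d_i2 = 1/(-25.0) − 1/(13.17) = -0.1159, so d_i2 = -8.626 cm; m₂ = −d_i2/d_o2 = +0.6550.
m = m₁·m₂ = (-0.1948)(+0.6550) = -0.128.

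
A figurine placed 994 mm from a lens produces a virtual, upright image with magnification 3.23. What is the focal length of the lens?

m = −d_i/d_o ⇒ d_i = −m·d_o = −(+3.23)·(994) = -3211 mm.
1/f = 1/d_o + 1/d_i = 1/(994) + 1/(-3211) = 0.0006946, so f = 1440 mm.
Since f is positive, the lens is converging.

f = 1440 mm (converging)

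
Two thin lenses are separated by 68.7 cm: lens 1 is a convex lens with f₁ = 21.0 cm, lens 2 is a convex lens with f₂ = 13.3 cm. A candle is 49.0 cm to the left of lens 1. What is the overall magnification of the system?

Lens 1: 1/d_i1 = 1/(21.0) − 1/(49.0) = 0.02721, so d_i1 = 36.75 cm; m₁ = −d_i1/d_o1 = -0.7500.
d_o2 = 68.7 − (36.75) = 31.95 cm.
Lens 2: 1/d_i2 = 1/(13.3) − 1/(31.95) = 0.04389, so d_i2 = 22.78 cm; m₂ = −d_i2/d_o2 = -0.7131.
m = m₁·m₂ = (-0.7500)(-0.7131) = +0.535.

m = +0.535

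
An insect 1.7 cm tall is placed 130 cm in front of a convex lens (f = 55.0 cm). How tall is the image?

1/d_i = 1/f − 1/d_o = 1/(55.00) − 1/(130) = 0.01049, so d_i = 95.33 cm.
m = −d_i/d_o = -0.7333.
|h_i| = |m|·h_o = 0.7333 × 1.7 = 1.25 cm. The image is real, inverted and reduced, on the far side of the lens.

1.25 cm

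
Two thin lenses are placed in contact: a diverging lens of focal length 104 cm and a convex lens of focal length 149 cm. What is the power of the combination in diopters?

P = -0.290 D

P₁ = 1/f₁ = 1/(-1.04 m) = -0.9615 D; P₂ = 1/f₂ = 1/(1.49 m) = +0.6711 D.
For thin lenses in contact, P = P₁ + P₂ = (-0.9615) + (+0.6711) = -0.290 D.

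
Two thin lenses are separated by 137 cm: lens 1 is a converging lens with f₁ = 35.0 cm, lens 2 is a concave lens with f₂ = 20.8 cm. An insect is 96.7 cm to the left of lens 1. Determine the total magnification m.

Lens 1: 1/d_i1 = 1/(35.0) − 1/(96.7) = 0.01823, so d_i1 = 54.85 cm; m₁ = −d_i1/d_o1 = -0.5672.
d_o2 = 137 − (54.85) = 82.15 cm.
f₂ = −20.8 cm (diverging).
Lens 2: 1/d_i2 = 1/(-20.8) − 1/(82.15) = -0.06025, so d_i2 = -16.60 cm; m₂ = −d_i2/d_o2 = +0.2020.
m = m₁·m₂ = (-0.5672)(+0.2020) = -0.115.

m = -0.115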